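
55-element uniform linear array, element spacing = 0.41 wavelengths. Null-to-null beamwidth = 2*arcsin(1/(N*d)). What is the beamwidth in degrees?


1/(N*d) = 1/(55*0.41) = 0.044346
BW = 2*arcsin(0.044346) = 5.1 degrees

5.1 degrees


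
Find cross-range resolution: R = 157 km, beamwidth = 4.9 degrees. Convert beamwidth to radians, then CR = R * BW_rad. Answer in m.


BW_rad = 0.085521133
CR = 157000 * 0.085521133 = 13426.8 m

13426.8 m


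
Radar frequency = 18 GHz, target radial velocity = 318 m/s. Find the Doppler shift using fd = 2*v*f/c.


fd = 2 * 318 * 18000000000.0 / 3e8 = 38160.0 Hz

38160.0 Hz


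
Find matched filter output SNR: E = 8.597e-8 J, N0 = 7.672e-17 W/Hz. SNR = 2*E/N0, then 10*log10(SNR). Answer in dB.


SNR_lin = 2 * 8.597e-8 / 7.672e-17 = 2.241e9
SNR_dB = 10*log10(2.241e9) = 93.5 dB

93.5 dB


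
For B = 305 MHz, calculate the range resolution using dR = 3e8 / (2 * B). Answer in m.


dR = 3e8 / (2 * 305000000.0) = 0.49 m

0.49 m


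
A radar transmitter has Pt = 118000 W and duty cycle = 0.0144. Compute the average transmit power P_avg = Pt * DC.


P_avg = 118000 * 0.0144 = 1699.2 W

1699.2 W


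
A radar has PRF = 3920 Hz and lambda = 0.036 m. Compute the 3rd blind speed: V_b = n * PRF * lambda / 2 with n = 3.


V_blind = 3 * 3920 * 0.036 / 2 = 211.7 m/s

211.7 m/s


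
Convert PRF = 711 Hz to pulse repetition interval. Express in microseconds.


PRI = 1/711 = 0.0014064698 s = 1406.5 us

1406.5 us


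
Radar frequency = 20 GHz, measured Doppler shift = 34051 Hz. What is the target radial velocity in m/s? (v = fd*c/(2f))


v = 34051 * 3e8 / (2 * 20000000000.0) = 255.4 m/s

255.4 m/s


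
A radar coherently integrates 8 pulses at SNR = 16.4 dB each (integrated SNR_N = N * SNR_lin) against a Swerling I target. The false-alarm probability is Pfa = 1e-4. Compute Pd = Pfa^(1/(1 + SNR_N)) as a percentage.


SNR_lin = 10^(16.4/10) = 43.65158
SNR_N = 8 * 43.65158 = 349.21264
1/(1 + SNR_N) = 1/350.21264 = 0.0028554
Pd = (1e-4)^0.0028554 = 0.97404
Pd = 97.4%

97.4%


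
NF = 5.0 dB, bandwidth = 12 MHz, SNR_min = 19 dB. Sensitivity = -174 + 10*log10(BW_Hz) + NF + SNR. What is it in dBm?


10*log10(12000000.0) = 70.79
S = -174 + 70.79 + 5.0 + 19 = -79.2 dBm

-79.2 dBm


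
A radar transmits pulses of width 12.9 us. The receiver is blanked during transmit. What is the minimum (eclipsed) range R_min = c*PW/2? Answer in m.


R_min = 3e8 * 12.9e-6 / 2 = 1935.0 m

1935.0 m


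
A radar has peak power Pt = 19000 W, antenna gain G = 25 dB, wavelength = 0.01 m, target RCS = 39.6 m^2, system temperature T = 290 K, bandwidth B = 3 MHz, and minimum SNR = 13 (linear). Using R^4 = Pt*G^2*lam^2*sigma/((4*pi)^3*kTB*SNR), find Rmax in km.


G_lin = 10^(25/10) = 316.227766
R^4 = 19000 * 316.227766^2 * 0.01^2 * 39.6 / ((4*pi)^3 * 1.38e-23 * 290 * 3000000.0 * 13)
R^4 = 2.42928e16 m^4
R_max = (2.42928e16)^(1/4) = 12484.4 m = 12.5 km

12.5 km


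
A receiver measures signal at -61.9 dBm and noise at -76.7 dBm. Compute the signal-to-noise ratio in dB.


SNR = -61.9 - (-76.7) = 14.8 dB

14.8 dB


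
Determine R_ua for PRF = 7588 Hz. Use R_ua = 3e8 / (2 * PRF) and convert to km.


R_ua = 3e8 / (2 * 7588) = 19768.1 m = 19.8 km

19.8 km


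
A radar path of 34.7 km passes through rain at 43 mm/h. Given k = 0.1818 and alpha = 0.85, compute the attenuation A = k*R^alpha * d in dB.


gamma = 0.1818 * 43^0.85 = 4.446743 dB/km
A = 4.446743 * 34.7 = 154.3 dB

154.3 dB


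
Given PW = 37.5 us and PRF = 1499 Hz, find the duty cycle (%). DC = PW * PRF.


DC = 37.5e-6 * 1499 * 100 = 5.62%

5.62%


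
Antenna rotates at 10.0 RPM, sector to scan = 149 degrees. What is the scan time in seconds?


t = 149 / (10.0 * 360) * 60 = 2.48 s

2.48 s


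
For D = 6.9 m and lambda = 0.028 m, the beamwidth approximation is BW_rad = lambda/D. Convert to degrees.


BW_rad = 0.028 / 6.9 = 0.004058
BW_deg = 0.23 degrees

0.23 degrees


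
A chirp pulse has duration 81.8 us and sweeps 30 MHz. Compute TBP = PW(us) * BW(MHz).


TBP = 81.8 * 30 = 2454.0

2454.0


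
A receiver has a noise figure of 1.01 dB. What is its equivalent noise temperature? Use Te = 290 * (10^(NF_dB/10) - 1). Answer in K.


NF_lin = 10^(1.01/10) = 1.261828
Te = 290 * (1.261828 - 1) = 75.9 K

75.9 K


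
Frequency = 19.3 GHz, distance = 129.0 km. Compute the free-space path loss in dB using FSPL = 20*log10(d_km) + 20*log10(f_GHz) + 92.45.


20*log10(129.0) = 42.21
20*log10(19.3) = 25.71
FSPL = 160.4 dB

160.4 dB


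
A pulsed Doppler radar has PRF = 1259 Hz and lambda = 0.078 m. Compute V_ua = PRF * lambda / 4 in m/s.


V_ua = 1259 * 0.078 / 4 = 24.6 m/s

24.6 m/s


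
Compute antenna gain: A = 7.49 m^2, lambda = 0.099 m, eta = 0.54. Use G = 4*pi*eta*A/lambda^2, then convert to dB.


G_linear = 4*pi*0.54*7.49/0.099^2 = 5185.79
G_dB = 10*log10(5185.79) = 37.1 dB

37.1 dB


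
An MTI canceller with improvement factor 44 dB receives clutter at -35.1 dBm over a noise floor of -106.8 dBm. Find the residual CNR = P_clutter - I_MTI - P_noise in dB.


CNR = -35.1 - 44 - (-106.8) = 27.7 dB

27.7 dB


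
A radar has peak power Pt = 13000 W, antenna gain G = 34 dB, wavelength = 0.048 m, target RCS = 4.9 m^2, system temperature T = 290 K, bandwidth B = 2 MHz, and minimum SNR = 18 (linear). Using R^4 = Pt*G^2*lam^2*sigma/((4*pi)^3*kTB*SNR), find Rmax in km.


G_lin = 10^(34/10) = 2511.886432
R^4 = 13000 * 2511.886432^2 * 0.048^2 * 4.9 / ((4*pi)^3 * 1.38e-23 * 290 * 2000000.0 * 18)
R^4 = 3.23901e18 m^4
R_max = (3.23901e18)^(1/4) = 42423.2 m = 42.4 km

42.4 km


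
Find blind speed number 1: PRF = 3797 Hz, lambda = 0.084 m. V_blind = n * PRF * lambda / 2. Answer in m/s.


V_blind = 1 * 3797 * 0.084 / 2 = 159.5 m/s

159.5 m/s


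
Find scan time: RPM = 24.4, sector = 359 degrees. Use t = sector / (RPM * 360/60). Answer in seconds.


t = 359 / (24.4 * 360) * 60 = 2.45 s

2.45 s


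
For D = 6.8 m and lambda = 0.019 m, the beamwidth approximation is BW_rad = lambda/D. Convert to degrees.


BW_rad = 0.019 / 6.8 = 0.002794
BW_deg = 0.16 degrees

0.16 degrees


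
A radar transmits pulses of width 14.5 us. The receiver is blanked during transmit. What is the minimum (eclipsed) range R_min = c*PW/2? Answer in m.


R_min = 3e8 * 14.5e-6 / 2 = 2175.0 m

2175.0 m


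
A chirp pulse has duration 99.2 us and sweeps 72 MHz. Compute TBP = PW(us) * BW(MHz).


TBP = 99.2 * 72 = 7142.4

7142.4


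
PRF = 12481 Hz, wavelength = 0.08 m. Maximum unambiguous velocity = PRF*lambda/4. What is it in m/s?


V_ua = 12481 * 0.08 / 4 = 249.6 m/s

249.6 m/s


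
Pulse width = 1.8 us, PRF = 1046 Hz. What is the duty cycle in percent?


DC = 1.8e-6 * 1046 * 100 = 0.19%

0.19%


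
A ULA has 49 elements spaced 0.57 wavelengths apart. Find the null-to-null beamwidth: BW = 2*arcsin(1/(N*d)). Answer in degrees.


1/(N*d) = 1/(49*0.57) = 0.035804
BW = 2*arcsin(0.035804) = 4.1 degrees

4.1 degrees


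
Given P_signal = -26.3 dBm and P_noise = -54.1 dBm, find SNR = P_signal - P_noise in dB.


SNR = -26.3 - (-54.1) = 27.8 dB

27.8 dB


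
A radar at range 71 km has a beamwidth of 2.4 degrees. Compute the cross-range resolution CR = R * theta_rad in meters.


BW_rad = 0.041887902
CR = 71000 * 0.041887902 = 2974.0 m

2974.0 m


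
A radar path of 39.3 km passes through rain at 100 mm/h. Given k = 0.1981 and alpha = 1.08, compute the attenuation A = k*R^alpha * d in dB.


gamma = 0.1981 * 100^1.08 = 28.634162 dB/km
A = 28.634162 * 39.3 = 1125.32 dB

1125.32 dB


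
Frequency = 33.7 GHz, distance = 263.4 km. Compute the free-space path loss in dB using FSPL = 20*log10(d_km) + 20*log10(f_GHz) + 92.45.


20*log10(263.4) = 48.41
20*log10(33.7) = 30.55
FSPL = 171.4 dB

171.4 dB


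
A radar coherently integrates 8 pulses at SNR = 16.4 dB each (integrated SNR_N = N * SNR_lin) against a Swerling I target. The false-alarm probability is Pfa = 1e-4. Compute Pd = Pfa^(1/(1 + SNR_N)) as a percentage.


SNR_lin = 10^(16.4/10) = 43.65158
SNR_N = 8 * 43.65158 = 349.21264
1/(1 + SNR_N) = 1/350.21264 = 0.0028554
Pd = (1e-4)^0.0028554 = 0.97404
Pd = 97.4%

97.4%


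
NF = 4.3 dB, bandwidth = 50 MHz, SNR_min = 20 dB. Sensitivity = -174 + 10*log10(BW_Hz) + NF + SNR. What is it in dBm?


10*log10(50000000.0) = 76.99
S = -174 + 76.99 + 4.3 + 20 = -72.7 dBm

-72.7 dBm


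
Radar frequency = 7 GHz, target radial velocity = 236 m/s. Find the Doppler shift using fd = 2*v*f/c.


fd = 2 * 236 * 7000000000.0 / 3e8 = 11013.3 Hz

11013.3 Hz


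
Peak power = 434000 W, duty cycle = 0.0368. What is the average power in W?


P_avg = 434000 * 0.0368 = 15971.2 W

15971.2 W


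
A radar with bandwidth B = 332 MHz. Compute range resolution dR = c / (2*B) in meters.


dR = 3e8 / (2 * 332000000.0) = 0.45 m

0.45 m


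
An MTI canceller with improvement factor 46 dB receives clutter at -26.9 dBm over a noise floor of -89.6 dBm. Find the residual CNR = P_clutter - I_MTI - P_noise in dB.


CNR = -26.9 - 46 - (-89.6) = 16.7 dB

16.7 dB


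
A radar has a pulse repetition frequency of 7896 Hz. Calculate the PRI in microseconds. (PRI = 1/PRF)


PRI = 1/7896 = 0.0001266464 s = 126.6 us

126.6 us


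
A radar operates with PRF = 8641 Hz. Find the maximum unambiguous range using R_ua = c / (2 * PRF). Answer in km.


R_ua = 3e8 / (2 * 8641) = 17359.1 m = 17.4 km

17.4 km


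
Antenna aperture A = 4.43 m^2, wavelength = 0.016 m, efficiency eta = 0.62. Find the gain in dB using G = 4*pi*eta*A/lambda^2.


G_linear = 4*pi*0.62*4.43/0.016^2 = 134823.41
G_dB = 10*log10(134823.41) = 51.3 dB

51.3 dB


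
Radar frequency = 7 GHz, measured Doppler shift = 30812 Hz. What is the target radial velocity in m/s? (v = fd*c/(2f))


v = 30812 * 3e8 / (2 * 7000000000.0) = 660.3 m/s

660.3 m/s


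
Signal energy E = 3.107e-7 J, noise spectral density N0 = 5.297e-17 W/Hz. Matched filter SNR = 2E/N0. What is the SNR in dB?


SNR_lin = 2 * 3.107e-7 / 5.297e-17 = 1.173e10
SNR_dB = 10*log10(1.173e10) = 100.7 dB

100.7 dB


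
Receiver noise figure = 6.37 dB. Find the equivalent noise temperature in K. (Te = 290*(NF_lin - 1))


NF_lin = 10^(6.37/10) = 4.335109
Te = 290 * (4.335109 - 1) = 967.2 K

967.2 K


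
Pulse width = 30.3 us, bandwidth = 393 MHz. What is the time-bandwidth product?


TBP = 30.3 * 393 = 11907.9

11907.9


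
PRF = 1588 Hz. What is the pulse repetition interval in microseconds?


PRI = 1/1588 = 0.0006297229 s = 629.7 us

629.7 us


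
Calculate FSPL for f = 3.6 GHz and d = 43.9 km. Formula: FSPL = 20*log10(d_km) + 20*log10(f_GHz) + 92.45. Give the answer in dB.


20*log10(43.9) = 32.85
20*log10(3.6) = 11.13
FSPL = 136.4 dB

136.4 dB


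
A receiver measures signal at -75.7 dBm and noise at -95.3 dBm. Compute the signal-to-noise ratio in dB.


SNR = -75.7 - (-95.3) = 19.6 dB

19.6 dB


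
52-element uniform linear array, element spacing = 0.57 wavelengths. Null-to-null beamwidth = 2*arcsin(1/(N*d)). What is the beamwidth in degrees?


1/(N*d) = 1/(52*0.57) = 0.033738
BW = 2*arcsin(0.033738) = 3.9 degrees

3.9 degrees


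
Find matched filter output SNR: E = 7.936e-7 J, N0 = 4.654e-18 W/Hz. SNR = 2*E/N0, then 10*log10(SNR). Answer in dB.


SNR_lin = 2 * 7.936e-7 / 4.654e-18 = 3.41e11
SNR_dB = 10*log10(3.41e11) = 115.3 dB

115.3 dB


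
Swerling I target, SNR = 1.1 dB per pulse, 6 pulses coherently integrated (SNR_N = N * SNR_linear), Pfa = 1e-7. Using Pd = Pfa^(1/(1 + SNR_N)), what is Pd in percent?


SNR_lin = 10^(1.1/10) = 1.28825
SNR_N = 6 * 1.28825 = 7.7295
1/(1 + SNR_N) = 1/8.7295 = 0.1145541
Pd = (1e-7)^0.1145541 = 0.15781
Pd = 15.8%

15.8%


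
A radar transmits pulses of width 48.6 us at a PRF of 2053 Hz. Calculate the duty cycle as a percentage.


DC = 48.6e-6 * 2053 * 100 = 9.98%

9.98%


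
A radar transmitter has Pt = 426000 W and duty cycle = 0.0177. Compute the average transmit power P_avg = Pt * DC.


P_avg = 426000 * 0.0177 = 7540.2 W

7540.2 W


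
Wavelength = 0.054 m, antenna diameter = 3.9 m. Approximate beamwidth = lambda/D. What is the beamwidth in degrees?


BW_rad = 0.054 / 3.9 = 0.013846
BW_deg = 0.79 degrees

0.79 degrees


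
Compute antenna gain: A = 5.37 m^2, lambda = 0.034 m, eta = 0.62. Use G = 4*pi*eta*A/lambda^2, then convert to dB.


G_linear = 4*pi*0.62*5.37/0.034^2 = 36192.45
G_dB = 10*log10(36192.45) = 45.6 dB

45.6 dB


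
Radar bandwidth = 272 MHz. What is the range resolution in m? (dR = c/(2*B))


dR = 3e8 / (2 * 272000000.0) = 0.55 m

0.55 m


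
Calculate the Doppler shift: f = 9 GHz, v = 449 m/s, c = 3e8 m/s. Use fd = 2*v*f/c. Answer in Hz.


fd = 2 * 449 * 9000000000.0 / 3e8 = 26940.0 Hz

26940.0 Hz


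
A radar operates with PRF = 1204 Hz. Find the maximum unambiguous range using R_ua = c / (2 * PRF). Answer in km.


R_ua = 3e8 / (2 * 1204) = 124584.7 m = 124.6 km

124.6 km


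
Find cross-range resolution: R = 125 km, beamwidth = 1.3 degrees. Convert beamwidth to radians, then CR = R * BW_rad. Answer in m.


BW_rad = 0.02268928
CR = 125000 * 0.02268928 = 2836.2 m

2836.2 m


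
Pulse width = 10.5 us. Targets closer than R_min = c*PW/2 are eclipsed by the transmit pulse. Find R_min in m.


R_min = 3e8 * 10.5e-6 / 2 = 1575.0 m

1575.0 m


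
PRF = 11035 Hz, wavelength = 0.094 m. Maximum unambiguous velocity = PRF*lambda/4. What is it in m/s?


V_ua = 11035 * 0.094 / 4 = 259.3 m/s

259.3 m/s


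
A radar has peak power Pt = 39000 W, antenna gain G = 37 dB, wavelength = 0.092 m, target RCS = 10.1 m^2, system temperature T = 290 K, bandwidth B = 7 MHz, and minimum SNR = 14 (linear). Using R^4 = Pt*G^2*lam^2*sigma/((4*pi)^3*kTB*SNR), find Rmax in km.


G_lin = 10^(37/10) = 5011.872336
R^4 = 39000 * 5011.872336^2 * 0.092^2 * 10.1 / ((4*pi)^3 * 1.38e-23 * 290 * 7000000.0 * 14)
R^4 = 1.07604e20 m^4
R_max = (1.07604e20)^(1/4) = 101849.1 m = 101.8 km

101.8 km


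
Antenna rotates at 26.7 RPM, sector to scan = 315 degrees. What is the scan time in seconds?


t = 315 / (26.7 * 360) * 60 = 1.97 s

1.97 s


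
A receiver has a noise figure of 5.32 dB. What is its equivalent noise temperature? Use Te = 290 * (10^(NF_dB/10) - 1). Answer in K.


NF_lin = 10^(5.32/10) = 3.404082
Te = 290 * (3.404082 - 1) = 697.2 K

697.2 K


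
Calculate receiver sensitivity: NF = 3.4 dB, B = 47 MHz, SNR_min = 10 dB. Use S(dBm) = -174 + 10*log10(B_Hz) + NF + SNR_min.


10*log10(47000000.0) = 76.72
S = -174 + 76.72 + 3.4 + 10 = -83.9 dBm

-83.9 dBm


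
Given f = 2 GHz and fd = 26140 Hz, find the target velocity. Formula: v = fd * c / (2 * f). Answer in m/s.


v = 26140 * 3e8 / (2 * 2000000000.0) = 1960.5 m/s

1960.5 m/s


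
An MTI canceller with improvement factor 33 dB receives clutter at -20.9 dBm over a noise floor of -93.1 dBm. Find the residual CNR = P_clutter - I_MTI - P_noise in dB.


CNR = -20.9 - 33 - (-93.1) = 39.2 dB

39.2 dB


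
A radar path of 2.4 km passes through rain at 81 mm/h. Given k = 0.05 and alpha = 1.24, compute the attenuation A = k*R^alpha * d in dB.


gamma = 0.05 * 81^1.24 = 11.627636 dB/km
A = 11.627636 * 2.4 = 27.91 dB

27.91 dB


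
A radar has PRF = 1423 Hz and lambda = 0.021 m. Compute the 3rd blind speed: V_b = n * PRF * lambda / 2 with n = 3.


V_blind = 3 * 1423 * 0.021 / 2 = 44.8 m/s

44.8 m/s


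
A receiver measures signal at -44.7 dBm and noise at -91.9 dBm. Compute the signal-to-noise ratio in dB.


SNR = -44.7 - (-91.9) = 47.2 dB

47.2 dB


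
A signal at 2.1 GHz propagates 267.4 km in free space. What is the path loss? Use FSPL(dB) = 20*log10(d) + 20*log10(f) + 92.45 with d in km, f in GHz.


20*log10(267.4) = 48.54
20*log10(2.1) = 6.44
FSPL = 147.4 dB

147.4 dB


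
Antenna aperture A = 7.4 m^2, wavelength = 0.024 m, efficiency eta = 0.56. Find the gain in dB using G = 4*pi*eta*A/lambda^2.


G_linear = 4*pi*0.56*7.4/0.024^2 = 90408.06
G_dB = 10*log10(90408.06) = 49.6 dB

49.6 dB


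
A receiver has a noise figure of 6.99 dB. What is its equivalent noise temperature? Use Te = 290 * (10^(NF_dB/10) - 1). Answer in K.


NF_lin = 10^(6.99/10) = 5.000345
Te = 290 * (5.000345 - 1) = 1160.1 K

1160.1 K


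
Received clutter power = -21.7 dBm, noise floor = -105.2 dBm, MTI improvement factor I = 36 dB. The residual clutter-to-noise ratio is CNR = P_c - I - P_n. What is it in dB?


CNR = -21.7 - 36 - (-105.2) = 47.5 dB

47.5 dB


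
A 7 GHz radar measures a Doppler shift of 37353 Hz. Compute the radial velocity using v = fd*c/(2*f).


v = 37353 * 3e8 / (2 * 7000000000.0) = 800.4 m/s

800.4 m/s


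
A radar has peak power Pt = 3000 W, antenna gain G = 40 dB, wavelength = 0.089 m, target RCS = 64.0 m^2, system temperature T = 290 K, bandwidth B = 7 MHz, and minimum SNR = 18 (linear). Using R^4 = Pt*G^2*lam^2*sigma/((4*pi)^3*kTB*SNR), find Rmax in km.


G_lin = 10^(40/10) = 10000.0
R^4 = 3000 * 10000.0^2 * 0.089^2 * 64.0 / ((4*pi)^3 * 1.38e-23 * 290 * 7000000.0 * 18)
R^4 = 1.51986e20 m^4
R_max = (1.51986e20)^(1/4) = 111032.7 m = 111.0 km

111.0 km


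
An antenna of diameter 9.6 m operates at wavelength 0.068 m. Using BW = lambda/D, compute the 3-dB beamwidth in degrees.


BW_rad = 0.068 / 9.6 = 0.007083
BW_deg = 0.41 degrees

0.41 degrees


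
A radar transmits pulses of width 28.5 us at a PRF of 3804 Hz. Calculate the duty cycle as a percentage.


DC = 28.5e-6 * 3804 * 100 = 10.84%

10.84%


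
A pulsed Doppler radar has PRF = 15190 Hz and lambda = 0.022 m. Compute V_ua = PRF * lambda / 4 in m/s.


V_ua = 15190 * 0.022 / 4 = 83.5 m/s

83.5 m/s


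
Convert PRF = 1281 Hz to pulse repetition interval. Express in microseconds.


PRI = 1/1281 = 0.0007806401 s = 780.6 us

780.6 us


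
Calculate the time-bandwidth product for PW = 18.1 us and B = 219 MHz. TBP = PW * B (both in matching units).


TBP = 18.1 * 219 = 3963.9

3963.9


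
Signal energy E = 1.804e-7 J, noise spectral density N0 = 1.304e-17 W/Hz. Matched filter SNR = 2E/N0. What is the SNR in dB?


SNR_lin = 2 * 1.804e-7 / 1.304e-17 = 2.767e10
SNR_dB = 10*log10(2.767e10) = 104.4 dB

104.4 dB


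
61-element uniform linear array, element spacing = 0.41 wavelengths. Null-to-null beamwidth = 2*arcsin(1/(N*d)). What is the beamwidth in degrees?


1/(N*d) = 1/(61*0.41) = 0.039984
BW = 2*arcsin(0.039984) = 4.6 degrees

4.6 degrees


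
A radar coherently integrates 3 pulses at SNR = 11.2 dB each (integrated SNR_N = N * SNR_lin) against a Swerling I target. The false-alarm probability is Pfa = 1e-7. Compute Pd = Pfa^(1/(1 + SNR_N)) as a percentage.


SNR_lin = 10^(11.2/10) = 13.18257
SNR_N = 3 * 13.18257 = 39.54771
1/(1 + SNR_N) = 1/40.54771 = 0.0246623
Pd = (1e-7)^0.0246623 = 0.67199
Pd = 67.2%

67.2%


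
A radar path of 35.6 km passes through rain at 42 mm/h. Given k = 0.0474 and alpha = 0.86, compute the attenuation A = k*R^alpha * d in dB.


gamma = 0.0474 * 42^0.86 = 1.179703 dB/km
A = 1.179703 * 35.6 = 42.0 dB

42.0 dB


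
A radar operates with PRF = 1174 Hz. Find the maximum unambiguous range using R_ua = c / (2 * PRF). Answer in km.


R_ua = 3e8 / (2 * 1174) = 127768.3 m = 127.8 km

127.8 km


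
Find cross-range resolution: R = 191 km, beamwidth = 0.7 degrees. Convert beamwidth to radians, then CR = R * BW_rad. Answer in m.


BW_rad = 0.012217305
CR = 191000 * 0.012217305 = 2333.5 m

2333.5 m


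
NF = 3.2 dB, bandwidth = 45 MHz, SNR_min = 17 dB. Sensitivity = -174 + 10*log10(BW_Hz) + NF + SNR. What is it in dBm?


10*log10(45000000.0) = 76.53
S = -174 + 76.53 + 3.2 + 17 = -77.3 dBm

-77.3 dBm


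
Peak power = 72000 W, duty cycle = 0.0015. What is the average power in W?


P_avg = 72000 * 0.0015 = 108.0 W

108.0 W


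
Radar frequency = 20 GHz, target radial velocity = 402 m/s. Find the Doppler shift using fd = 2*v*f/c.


fd = 2 * 402 * 20000000000.0 / 3e8 = 53600.0 Hz

53600.0 Hz


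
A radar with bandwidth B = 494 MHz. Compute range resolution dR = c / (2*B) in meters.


dR = 3e8 / (2 * 494000000.0) = 0.3 m

0.3 m


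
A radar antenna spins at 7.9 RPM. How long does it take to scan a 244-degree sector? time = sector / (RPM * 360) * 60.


t = 244 / (7.9 * 360) * 60 = 5.15 s

5.15 s


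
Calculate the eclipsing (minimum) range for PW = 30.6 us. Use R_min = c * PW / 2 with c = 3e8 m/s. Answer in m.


R_min = 3e8 * 30.6e-6 / 2 = 4590.0 m

4590.0 m


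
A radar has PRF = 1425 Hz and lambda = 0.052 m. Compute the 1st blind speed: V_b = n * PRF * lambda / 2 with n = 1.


V_blind = 1 * 1425 * 0.052 / 2 = 37.1 m/s

37.1 m/s


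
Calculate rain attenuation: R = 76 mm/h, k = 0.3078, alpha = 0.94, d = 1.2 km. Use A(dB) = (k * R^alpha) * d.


gamma = 0.3078 * 76^0.94 = 18.03987 dB/km
A = 18.03987 * 1.2 = 21.65 dB

21.65 dB


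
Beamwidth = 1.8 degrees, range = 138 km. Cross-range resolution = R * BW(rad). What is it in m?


BW_rad = 0.031415927
CR = 138000 * 0.031415927 = 4335.4 m

4335.4 m


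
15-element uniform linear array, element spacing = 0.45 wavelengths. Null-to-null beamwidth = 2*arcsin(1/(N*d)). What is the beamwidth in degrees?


1/(N*d) = 1/(15*0.45) = 0.148148
BW = 2*arcsin(0.148148) = 17.0 degrees

17.0 degrees


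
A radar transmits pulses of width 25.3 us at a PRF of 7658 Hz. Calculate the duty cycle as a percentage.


DC = 25.3e-6 * 7658 * 100 = 19.37%

19.37%


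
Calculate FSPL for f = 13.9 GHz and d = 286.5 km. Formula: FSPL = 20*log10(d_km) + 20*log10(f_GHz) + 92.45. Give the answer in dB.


20*log10(286.5) = 49.14
20*log10(13.9) = 22.86
FSPL = 164.5 dB

164.5 dB


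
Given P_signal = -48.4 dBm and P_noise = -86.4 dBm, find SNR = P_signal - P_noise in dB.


SNR = -48.4 - (-86.4) = 38.0 dB

38.0 dB


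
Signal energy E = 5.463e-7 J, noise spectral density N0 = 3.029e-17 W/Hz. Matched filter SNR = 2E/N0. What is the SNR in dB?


SNR_lin = 2 * 5.463e-7 / 3.029e-17 = 3.607e10
SNR_dB = 10*log10(3.607e10) = 105.6 dB

105.6 dB


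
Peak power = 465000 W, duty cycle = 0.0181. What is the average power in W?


P_avg = 465000 * 0.0181 = 8416.5 W

8416.5 W


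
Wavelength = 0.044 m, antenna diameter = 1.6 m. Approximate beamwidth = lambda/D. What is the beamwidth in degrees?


BW_rad = 0.044 / 1.6 = 0.0275
BW_deg = 1.58 degrees

1.58 degrees


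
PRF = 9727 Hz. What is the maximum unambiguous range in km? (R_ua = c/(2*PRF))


R_ua = 3e8 / (2 * 9727) = 15421.0 m = 15.4 km

15.4 km


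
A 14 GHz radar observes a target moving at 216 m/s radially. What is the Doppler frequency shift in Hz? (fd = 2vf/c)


fd = 2 * 216 * 14000000000.0 / 3e8 = 20160.0 Hz

20160.0 Hz


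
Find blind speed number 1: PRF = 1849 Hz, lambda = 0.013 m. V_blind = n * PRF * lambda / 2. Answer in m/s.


V_blind = 1 * 1849 * 0.013 / 2 = 12.0 m/s

12.0 m/s


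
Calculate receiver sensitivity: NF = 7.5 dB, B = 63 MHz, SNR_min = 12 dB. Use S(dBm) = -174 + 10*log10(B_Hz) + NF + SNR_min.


10*log10(63000000.0) = 77.99
S = -174 + 77.99 + 7.5 + 12 = -76.5 dBm

-76.5 dBm


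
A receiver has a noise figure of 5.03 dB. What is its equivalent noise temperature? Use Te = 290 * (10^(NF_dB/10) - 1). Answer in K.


NF_lin = 10^(5.03/10) = 3.184198
Te = 290 * (3.184198 - 1) = 633.4 K

633.4 K


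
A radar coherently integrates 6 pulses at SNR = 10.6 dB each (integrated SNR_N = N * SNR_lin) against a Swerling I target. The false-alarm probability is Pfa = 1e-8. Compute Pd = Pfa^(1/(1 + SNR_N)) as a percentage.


SNR_lin = 10^(10.6/10) = 11.48154
SNR_N = 6 * 11.48154 = 68.88924
1/(1 + SNR_N) = 1/69.88924 = 0.0143084
Pd = (1e-8)^0.0143084 = 0.7683
Pd = 76.8%

76.8%


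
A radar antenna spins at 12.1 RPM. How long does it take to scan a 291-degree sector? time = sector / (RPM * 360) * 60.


t = 291 / (12.1 * 360) * 60 = 4.01 s

4.01 s


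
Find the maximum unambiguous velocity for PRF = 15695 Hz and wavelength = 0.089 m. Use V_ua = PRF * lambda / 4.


V_ua = 15695 * 0.089 / 4 = 349.2 m/s

349.2 m/s


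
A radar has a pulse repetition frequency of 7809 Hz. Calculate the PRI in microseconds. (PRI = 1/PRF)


PRI = 1/7809 = 0.0001280574 s = 128.1 us

128.1 us


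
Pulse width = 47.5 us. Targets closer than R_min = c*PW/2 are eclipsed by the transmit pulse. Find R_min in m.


R_min = 3e8 * 47.5e-6 / 2 = 7125.0 m

7125.0 m


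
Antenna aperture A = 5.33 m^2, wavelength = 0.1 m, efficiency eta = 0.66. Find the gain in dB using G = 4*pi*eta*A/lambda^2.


G_linear = 4*pi*0.66*5.33/0.1^2 = 4420.6
G_dB = 10*log10(4420.6) = 36.5 dB

36.5 dB


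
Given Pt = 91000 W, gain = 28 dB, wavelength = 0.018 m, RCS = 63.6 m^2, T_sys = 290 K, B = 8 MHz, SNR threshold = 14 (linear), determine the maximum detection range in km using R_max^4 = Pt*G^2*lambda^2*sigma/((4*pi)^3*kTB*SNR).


G_lin = 10^(28/10) = 630.957344
R^4 = 91000 * 630.957344^2 * 0.018^2 * 63.6 / ((4*pi)^3 * 1.38e-23 * 290 * 8000000.0 * 14)
R^4 = 8.39303e17 m^4
R_max = (8.39303e17)^(1/4) = 30267.7 m = 30.3 km

30.3 km


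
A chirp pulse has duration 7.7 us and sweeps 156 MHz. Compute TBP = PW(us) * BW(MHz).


TBP = 7.7 * 156 = 1201.2

1201.2


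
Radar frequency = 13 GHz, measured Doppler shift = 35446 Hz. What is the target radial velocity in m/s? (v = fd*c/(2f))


v = 35446 * 3e8 / (2 * 13000000000.0) = 409.0 m/s

409.0 m/s


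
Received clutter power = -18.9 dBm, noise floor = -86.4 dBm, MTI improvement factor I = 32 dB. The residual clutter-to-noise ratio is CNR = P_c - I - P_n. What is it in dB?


CNR = -18.9 - 32 - (-86.4) = 35.5 dB

35.5 dB


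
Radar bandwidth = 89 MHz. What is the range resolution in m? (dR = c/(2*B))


dR = 3e8 / (2 * 89000000.0) = 1.69 m

1.69 m


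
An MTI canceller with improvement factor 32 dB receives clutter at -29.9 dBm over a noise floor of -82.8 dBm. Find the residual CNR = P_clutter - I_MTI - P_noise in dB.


CNR = -29.9 - 32 - (-82.8) = 20.9 dB

20.9 dB


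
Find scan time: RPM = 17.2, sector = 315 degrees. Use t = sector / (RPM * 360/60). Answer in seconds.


t = 315 / (17.2 * 360) * 60 = 3.05 s

3.05 s


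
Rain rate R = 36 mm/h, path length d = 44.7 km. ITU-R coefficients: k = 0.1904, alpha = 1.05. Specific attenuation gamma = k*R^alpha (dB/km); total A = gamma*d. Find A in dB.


gamma = 0.1904 * 36^1.05 = 8.199447 dB/km
A = 8.199447 * 44.7 = 366.52 dB

366.52 dB


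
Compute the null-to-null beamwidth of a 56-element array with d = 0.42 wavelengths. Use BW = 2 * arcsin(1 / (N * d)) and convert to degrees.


1/(N*d) = 1/(56*0.42) = 0.042517
BW = 2*arcsin(0.042517) = 4.9 degrees

4.9 degrees


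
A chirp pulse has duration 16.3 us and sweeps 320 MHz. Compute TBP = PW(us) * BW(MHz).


TBP = 16.3 * 320 = 5216.0

5216.0


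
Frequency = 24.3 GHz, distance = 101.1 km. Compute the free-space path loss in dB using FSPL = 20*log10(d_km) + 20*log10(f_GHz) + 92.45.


20*log10(101.1) = 40.1
20*log10(24.3) = 27.71
FSPL = 160.3 dB

160.3 dB


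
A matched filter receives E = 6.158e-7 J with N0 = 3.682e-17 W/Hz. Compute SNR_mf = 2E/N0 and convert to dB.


SNR_lin = 2 * 6.158e-7 / 3.682e-17 = 3.345e10
SNR_dB = 10*log10(3.345e10) = 105.2 dB

105.2 dB


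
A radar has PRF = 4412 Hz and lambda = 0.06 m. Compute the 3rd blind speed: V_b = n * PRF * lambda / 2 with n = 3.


V_blind = 3 * 4412 * 0.06 / 2 = 397.1 m/s

397.1 m/s


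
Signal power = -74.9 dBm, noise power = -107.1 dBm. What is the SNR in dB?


SNR = -74.9 - (-107.1) = 32.2 dB

32.2 dB


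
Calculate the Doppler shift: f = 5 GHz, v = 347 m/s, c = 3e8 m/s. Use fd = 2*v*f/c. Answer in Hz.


fd = 2 * 347 * 5000000000.0 / 3e8 = 11566.7 Hz

11566.7 Hz


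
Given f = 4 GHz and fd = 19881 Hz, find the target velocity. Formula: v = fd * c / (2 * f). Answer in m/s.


v = 19881 * 3e8 / (2 * 4000000000.0) = 745.5 m/s

745.5 m/s


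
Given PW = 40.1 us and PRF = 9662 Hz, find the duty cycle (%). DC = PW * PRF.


DC = 40.1e-6 * 9662 * 100 = 38.74%

38.74%


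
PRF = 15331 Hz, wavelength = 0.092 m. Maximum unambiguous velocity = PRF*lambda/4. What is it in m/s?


V_ua = 15331 * 0.092 / 4 = 352.6 m/s

352.6 m/s


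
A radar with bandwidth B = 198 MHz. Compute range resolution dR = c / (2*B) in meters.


dR = 3e8 / (2 * 198000000.0) = 0.76 m

0.76 m


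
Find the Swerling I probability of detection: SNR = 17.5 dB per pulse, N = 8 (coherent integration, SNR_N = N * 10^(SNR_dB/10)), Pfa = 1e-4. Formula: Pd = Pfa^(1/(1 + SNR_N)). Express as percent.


SNR_lin = 10^(17.5/10) = 56.23413
SNR_N = 8 * 56.23413 = 449.87304
1/(1 + SNR_N) = 1/450.87304 = 0.0022179
Pd = (1e-4)^0.0022179 = 0.97978
Pd = 98.0%

98.0%


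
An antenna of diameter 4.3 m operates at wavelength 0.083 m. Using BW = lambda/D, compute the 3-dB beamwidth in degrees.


BW_rad = 0.083 / 4.3 = 0.019302
BW_deg = 1.11 degrees

1.11 degrees


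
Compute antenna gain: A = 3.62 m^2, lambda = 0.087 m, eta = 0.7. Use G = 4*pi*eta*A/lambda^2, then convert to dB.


G_linear = 4*pi*0.7*3.62/0.087^2 = 4207.05
G_dB = 10*log10(4207.05) = 36.2 dB

36.2 dB


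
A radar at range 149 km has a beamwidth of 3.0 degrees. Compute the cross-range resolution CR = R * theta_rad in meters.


BW_rad = 0.052359878
CR = 149000 * 0.052359878 = 7801.6 m

7801.6 m


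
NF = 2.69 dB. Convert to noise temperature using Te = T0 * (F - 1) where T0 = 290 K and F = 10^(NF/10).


NF_lin = 10^(2.69/10) = 1.857804
Te = 290 * (1.857804 - 1) = 248.8 K

248.8 K


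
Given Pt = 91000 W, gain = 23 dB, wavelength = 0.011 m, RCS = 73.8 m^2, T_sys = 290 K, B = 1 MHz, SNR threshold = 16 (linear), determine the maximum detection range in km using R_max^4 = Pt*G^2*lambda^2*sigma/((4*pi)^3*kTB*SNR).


G_lin = 10^(23/10) = 199.526231
R^4 = 91000 * 199.526231^2 * 0.011^2 * 73.8 / ((4*pi)^3 * 1.38e-23 * 290 * 1000000.0 * 16)
R^4 = 2.54599e17 m^4
R_max = (2.54599e17)^(1/4) = 22462.8 m = 22.5 km

22.5 km


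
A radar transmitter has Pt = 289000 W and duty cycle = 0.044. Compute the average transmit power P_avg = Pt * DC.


P_avg = 289000 * 0.044 = 12716.0 W

12716.0 W


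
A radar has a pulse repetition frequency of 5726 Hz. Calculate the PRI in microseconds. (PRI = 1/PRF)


PRI = 1/5726 = 0.000174642 s = 174.6 us

174.6 us


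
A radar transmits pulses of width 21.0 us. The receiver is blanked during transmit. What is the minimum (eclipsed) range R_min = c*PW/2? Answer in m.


R_min = 3e8 * 21.0e-6 / 2 = 3150.0 m

3150.0 m


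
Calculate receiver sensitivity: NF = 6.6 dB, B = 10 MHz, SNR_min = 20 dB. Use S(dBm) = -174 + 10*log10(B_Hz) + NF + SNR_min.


10*log10(10000000.0) = 70.0
S = -174 + 70.0 + 6.6 + 20 = -77.4 dBm

-77.4 dBm


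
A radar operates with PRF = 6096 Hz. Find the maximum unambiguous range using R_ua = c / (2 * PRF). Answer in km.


R_ua = 3e8 / (2 * 6096) = 24606.3 m = 24.6 km

24.6 km


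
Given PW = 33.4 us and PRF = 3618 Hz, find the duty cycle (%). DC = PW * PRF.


DC = 33.4e-6 * 3618 * 100 = 12.08%

12.08%


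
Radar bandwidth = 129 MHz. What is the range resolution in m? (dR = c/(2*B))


dR = 3e8 / (2 * 129000000.0) = 1.16 m

1.16 m


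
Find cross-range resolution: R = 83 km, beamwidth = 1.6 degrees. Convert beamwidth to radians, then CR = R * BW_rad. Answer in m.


BW_rad = 0.027925268
CR = 83000 * 0.027925268 = 2317.8 m

2317.8 m


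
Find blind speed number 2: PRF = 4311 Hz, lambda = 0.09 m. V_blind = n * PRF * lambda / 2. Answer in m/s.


V_blind = 2 * 4311 * 0.09 / 2 = 388.0 m/s

388.0 m/s


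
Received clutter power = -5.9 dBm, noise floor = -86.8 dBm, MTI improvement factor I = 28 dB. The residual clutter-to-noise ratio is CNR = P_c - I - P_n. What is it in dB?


CNR = -5.9 - 28 - (-86.8) = 52.9 dB

52.9 dB


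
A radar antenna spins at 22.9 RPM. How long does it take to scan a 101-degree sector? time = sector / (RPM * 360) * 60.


t = 101 / (22.9 * 360) * 60 = 0.74 s

0.74 s


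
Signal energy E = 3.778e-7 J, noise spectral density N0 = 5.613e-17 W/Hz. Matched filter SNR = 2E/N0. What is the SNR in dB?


SNR_lin = 2 * 3.778e-7 / 5.613e-17 = 1.346e10
SNR_dB = 10*log10(1.346e10) = 101.3 dB

101.3 dB


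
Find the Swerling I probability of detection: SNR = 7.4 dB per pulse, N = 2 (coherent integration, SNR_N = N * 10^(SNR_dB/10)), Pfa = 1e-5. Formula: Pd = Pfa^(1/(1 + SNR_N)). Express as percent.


SNR_lin = 10^(7.4/10) = 5.49541
SNR_N = 2 * 5.49541 = 10.99082
1/(1 + SNR_N) = 1/11.99082 = 0.0833971
Pd = (1e-5)^0.0833971 = 0.38284
Pd = 38.3%

38.3%


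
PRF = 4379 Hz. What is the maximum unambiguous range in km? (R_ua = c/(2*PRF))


R_ua = 3e8 / (2 * 4379) = 34254.4 m = 34.3 km

34.3 km


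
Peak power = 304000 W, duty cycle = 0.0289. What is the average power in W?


P_avg = 304000 * 0.0289 = 8785.6 W

8785.6 W


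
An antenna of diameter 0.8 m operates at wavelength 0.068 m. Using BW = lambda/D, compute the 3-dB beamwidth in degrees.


BW_rad = 0.068 / 0.8 = 0.085
BW_deg = 4.87 degrees

4.87 degrees


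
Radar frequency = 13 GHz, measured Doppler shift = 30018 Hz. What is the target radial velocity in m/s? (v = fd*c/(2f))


v = 30018 * 3e8 / (2 * 13000000000.0) = 346.4 m/s

346.4 m/s


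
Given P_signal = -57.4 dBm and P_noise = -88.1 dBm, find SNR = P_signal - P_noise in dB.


SNR = -57.4 - (-88.1) = 30.7 dB

30.7 dB


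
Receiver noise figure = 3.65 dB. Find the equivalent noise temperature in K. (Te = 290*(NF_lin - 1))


NF_lin = 10^(3.65/10) = 2.317395
Te = 290 * (2.317395 - 1) = 382.0 K

382.0 K


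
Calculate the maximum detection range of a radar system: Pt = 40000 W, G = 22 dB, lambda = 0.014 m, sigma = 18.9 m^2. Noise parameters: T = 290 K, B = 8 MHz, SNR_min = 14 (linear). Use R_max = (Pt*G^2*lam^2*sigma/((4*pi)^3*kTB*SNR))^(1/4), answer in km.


G_lin = 10^(22/10) = 158.489319
R^4 = 40000 * 158.489319^2 * 0.014^2 * 18.9 / ((4*pi)^3 * 1.38e-23 * 290 * 8000000.0 * 14)
R^4 = 4.18459e15 m^4
R_max = (4.18459e15)^(1/4) = 8042.9 m = 8.0 km

8.0 km


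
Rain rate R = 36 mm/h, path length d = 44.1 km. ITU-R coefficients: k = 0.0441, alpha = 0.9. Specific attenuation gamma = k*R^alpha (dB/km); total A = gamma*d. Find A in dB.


gamma = 0.0441 * 36^0.9 = 1.109458 dB/km
A = 1.109458 * 44.1 = 48.93 dB

48.93 dB


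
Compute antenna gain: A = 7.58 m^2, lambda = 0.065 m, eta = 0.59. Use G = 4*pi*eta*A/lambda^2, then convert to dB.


G_linear = 4*pi*0.59*7.58/0.065^2 = 13301.61
G_dB = 10*log10(13301.61) = 41.2 dB

41.2 dB


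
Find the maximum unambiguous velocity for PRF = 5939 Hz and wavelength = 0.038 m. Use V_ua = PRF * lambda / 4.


V_ua = 5939 * 0.038 / 4 = 56.4 m/s

56.4 m/s


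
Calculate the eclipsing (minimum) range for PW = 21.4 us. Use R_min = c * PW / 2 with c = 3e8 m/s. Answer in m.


R_min = 3e8 * 21.4e-6 / 2 = 3210.0 m

3210.0 m


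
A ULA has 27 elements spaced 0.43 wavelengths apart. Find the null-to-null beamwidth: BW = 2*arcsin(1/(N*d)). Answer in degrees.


1/(N*d) = 1/(27*0.43) = 0.086133
BW = 2*arcsin(0.086133) = 9.9 degrees

9.9 degrees


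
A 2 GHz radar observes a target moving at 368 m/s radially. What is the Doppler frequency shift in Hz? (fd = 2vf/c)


fd = 2 * 368 * 2000000000.0 / 3e8 = 4906.7 Hz

4906.7 Hz


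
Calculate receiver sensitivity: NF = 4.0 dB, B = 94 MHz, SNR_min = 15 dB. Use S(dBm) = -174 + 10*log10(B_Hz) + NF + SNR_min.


10*log10(94000000.0) = 79.73
S = -174 + 79.73 + 4.0 + 15 = -75.3 dBm

-75.3 dBm


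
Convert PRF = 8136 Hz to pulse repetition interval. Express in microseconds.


PRI = 1/8136 = 0.0001229105 s = 122.9 us

122.9 us


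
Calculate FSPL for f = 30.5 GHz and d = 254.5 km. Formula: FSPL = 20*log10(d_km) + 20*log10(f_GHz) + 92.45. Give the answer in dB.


20*log10(254.5) = 48.11
20*log10(30.5) = 29.69
FSPL = 170.2 dB

170.2 dB


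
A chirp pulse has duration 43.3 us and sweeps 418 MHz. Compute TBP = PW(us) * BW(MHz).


TBP = 43.3 * 418 = 18099.4

18099.4


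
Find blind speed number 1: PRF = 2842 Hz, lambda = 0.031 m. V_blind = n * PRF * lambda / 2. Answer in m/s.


V_blind = 1 * 2842 * 0.031 / 2 = 44.1 m/s

44.1 m/s


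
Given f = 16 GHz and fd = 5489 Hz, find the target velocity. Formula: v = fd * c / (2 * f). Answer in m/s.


v = 5489 * 3e8 / (2 * 16000000000.0) = 51.5 m/s

51.5 m/s


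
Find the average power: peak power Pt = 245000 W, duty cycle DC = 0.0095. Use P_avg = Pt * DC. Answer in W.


P_avg = 245000 * 0.0095 = 2327.5 W

2327.5 W


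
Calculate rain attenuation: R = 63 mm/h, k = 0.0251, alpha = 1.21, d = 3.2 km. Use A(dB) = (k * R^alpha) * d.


gamma = 0.0251 * 63^1.21 = 3.774642 dB/km
A = 3.774642 * 3.2 = 12.08 dB

12.08 dB


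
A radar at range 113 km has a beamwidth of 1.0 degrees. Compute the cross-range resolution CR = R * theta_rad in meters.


BW_rad = 0.017453293
CR = 113000 * 0.017453293 = 1972.2 m

1972.2 m


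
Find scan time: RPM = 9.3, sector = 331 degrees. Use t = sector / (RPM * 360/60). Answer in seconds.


t = 331 / (9.3 * 360) * 60 = 5.93 s

5.93 s


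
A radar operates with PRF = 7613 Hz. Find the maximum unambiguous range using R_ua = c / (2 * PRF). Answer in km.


R_ua = 3e8 / (2 * 7613) = 19703.1 m = 19.7 km

19.7 km


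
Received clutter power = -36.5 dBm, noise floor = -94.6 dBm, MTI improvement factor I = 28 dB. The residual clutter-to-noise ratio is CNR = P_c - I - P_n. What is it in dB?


CNR = -36.5 - 28 - (-94.6) = 30.1 dB

30.1 dB


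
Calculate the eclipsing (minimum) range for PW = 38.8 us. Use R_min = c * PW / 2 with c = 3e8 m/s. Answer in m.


R_min = 3e8 * 38.8e-6 / 2 = 5820.0 m

5820.0 m


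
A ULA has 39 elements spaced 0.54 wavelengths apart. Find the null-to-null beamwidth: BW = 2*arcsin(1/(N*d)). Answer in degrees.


1/(N*d) = 1/(39*0.54) = 0.047483
BW = 2*arcsin(0.047483) = 5.4 degrees

5.4 degrees


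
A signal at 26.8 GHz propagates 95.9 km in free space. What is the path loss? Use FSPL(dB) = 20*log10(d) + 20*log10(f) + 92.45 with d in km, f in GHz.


20*log10(95.9) = 39.64
20*log10(26.8) = 28.56
FSPL = 160.6 dB

160.6 dB


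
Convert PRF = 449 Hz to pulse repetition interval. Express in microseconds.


PRI = 1/449 = 0.0022271715 s = 2227.2 us

2227.2 us


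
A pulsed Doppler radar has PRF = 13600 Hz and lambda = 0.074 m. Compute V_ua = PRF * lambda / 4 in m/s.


V_ua = 13600 * 0.074 / 4 = 251.6 m/s

251.6 m/s


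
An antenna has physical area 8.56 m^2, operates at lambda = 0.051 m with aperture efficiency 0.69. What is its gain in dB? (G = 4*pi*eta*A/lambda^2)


G_linear = 4*pi*0.69*8.56/0.051^2 = 28535.95
G_dB = 10*log10(28535.95) = 44.6 dB

44.6 dB


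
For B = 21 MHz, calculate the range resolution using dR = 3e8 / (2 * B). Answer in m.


dR = 3e8 / (2 * 21000000.0) = 7.14 m

7.14 m


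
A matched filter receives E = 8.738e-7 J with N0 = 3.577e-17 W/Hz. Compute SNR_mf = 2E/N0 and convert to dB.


SNR_lin = 2 * 8.738e-7 / 3.577e-17 = 4.886e10
SNR_dB = 10*log10(4.886e10) = 106.9 dB

106.9 dB


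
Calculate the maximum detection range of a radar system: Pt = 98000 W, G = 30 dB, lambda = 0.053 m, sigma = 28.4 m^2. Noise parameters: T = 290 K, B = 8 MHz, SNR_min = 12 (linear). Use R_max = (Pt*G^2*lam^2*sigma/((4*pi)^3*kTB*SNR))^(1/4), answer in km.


G_lin = 10^(30/10) = 1000.0
R^4 = 98000 * 1000.0^2 * 0.053^2 * 28.4 / ((4*pi)^3 * 1.38e-23 * 290 * 8000000.0 * 12)
R^4 = 1.02546e19 m^4
R_max = (1.02546e19)^(1/4) = 56588.7 m = 56.6 km

56.6 km


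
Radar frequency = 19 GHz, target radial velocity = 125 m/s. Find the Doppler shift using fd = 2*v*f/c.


fd = 2 * 125 * 19000000000.0 / 3e8 = 15833.3 Hz

15833.3 Hz
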